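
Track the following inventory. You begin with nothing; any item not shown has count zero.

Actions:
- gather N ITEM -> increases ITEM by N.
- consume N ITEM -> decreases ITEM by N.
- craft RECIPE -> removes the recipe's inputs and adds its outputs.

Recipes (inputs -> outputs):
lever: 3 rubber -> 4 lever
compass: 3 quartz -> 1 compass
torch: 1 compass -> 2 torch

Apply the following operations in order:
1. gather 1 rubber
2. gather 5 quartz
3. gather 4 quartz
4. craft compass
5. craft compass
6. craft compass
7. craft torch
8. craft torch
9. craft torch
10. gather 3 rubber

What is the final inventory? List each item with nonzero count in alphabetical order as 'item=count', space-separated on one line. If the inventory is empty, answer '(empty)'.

After 1 (gather 1 rubber): rubber=1
After 2 (gather 5 quartz): quartz=5 rubber=1
After 3 (gather 4 quartz): quartz=9 rubber=1
After 4 (craft compass): compass=1 quartz=6 rubber=1
After 5 (craft compass): compass=2 quartz=3 rubber=1
After 6 (craft compass): compass=3 rubber=1
After 7 (craft torch): compass=2 rubber=1 torch=2
After 8 (craft torch): compass=1 rubber=1 torch=4
After 9 (craft torch): rubber=1 torch=6
After 10 (gather 3 rubber): rubber=4 torch=6

Answer: rubber=4 torch=6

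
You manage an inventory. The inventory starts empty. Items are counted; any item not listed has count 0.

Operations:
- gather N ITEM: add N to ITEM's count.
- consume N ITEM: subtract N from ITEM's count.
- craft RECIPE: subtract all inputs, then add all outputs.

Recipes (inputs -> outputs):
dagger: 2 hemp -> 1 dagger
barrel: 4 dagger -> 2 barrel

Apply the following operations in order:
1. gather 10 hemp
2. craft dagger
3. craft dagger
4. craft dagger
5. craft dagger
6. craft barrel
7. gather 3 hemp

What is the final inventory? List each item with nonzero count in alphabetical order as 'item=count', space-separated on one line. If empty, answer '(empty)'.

After 1 (gather 10 hemp): hemp=10
After 2 (craft dagger): dagger=1 hemp=8
After 3 (craft dagger): dagger=2 hemp=6
After 4 (craft dagger): dagger=3 hemp=4
After 5 (craft dagger): dagger=4 hemp=2
After 6 (craft barrel): barrel=2 hemp=2
After 7 (gather 3 hemp): barrel=2 hemp=5

Answer: barrel=2 hemp=5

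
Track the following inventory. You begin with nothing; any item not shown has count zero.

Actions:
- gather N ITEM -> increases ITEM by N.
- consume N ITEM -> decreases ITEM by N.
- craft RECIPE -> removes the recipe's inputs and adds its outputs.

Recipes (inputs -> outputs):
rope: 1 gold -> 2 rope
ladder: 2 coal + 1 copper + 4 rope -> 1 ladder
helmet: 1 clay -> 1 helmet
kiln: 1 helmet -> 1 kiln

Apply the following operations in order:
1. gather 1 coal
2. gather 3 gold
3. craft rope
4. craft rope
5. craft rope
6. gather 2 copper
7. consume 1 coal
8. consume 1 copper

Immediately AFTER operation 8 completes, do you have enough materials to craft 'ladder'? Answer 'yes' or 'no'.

After 1 (gather 1 coal): coal=1
After 2 (gather 3 gold): coal=1 gold=3
After 3 (craft rope): coal=1 gold=2 rope=2
After 4 (craft rope): coal=1 gold=1 rope=4
After 5 (craft rope): coal=1 rope=6
After 6 (gather 2 copper): coal=1 copper=2 rope=6
After 7 (consume 1 coal): copper=2 rope=6
After 8 (consume 1 copper): copper=1 rope=6

Answer: no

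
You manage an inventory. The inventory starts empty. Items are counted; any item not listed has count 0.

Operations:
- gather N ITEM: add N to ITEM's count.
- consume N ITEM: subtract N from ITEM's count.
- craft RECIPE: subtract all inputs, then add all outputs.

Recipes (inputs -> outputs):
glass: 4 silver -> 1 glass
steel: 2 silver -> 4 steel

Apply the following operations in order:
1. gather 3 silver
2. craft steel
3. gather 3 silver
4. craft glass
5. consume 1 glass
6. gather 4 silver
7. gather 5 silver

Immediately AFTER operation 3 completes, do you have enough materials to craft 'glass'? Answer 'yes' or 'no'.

Answer: yes

Derivation:
After 1 (gather 3 silver): silver=3
After 2 (craft steel): silver=1 steel=4
After 3 (gather 3 silver): silver=4 steel=4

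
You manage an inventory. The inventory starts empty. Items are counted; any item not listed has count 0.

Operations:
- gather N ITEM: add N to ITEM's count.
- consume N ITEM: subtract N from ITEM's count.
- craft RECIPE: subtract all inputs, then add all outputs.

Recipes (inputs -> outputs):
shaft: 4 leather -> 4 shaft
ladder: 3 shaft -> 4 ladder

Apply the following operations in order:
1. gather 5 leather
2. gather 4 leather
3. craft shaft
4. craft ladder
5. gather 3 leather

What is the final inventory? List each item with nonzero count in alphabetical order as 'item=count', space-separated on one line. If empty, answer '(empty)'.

After 1 (gather 5 leather): leather=5
After 2 (gather 4 leather): leather=9
After 3 (craft shaft): leather=5 shaft=4
After 4 (craft ladder): ladder=4 leather=5 shaft=1
After 5 (gather 3 leather): ladder=4 leather=8 shaft=1

Answer: ladder=4 leather=8 shaft=1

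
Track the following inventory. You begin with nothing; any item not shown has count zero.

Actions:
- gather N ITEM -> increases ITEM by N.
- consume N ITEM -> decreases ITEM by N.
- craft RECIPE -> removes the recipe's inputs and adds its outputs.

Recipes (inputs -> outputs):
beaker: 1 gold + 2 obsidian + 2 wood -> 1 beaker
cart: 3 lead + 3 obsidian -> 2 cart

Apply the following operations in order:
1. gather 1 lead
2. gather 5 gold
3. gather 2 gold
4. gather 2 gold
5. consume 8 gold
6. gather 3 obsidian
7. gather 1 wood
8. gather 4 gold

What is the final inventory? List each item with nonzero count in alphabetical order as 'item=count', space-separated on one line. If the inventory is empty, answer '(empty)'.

Answer: gold=5 lead=1 obsidian=3 wood=1

Derivation:
After 1 (gather 1 lead): lead=1
After 2 (gather 5 gold): gold=5 lead=1
After 3 (gather 2 gold): gold=7 lead=1
After 4 (gather 2 gold): gold=9 lead=1
After 5 (consume 8 gold): gold=1 lead=1
After 6 (gather 3 obsidian): gold=1 lead=1 obsidian=3
After 7 (gather 1 wood): gold=1 lead=1 obsidian=3 wood=1
After 8 (gather 4 gold): gold=5 lead=1 obsidian=3 wood=1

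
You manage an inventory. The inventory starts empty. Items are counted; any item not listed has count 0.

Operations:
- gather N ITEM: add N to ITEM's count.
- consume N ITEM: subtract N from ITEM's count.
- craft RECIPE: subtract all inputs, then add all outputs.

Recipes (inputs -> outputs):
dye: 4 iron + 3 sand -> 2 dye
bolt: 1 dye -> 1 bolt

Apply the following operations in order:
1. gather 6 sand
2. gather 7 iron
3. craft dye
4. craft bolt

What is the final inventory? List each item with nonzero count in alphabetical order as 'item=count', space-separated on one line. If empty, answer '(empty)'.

Answer: bolt=1 dye=1 iron=3 sand=3

Derivation:
After 1 (gather 6 sand): sand=6
After 2 (gather 7 iron): iron=7 sand=6
After 3 (craft dye): dye=2 iron=3 sand=3
After 4 (craft bolt): bolt=1 dye=1 iron=3 sand=3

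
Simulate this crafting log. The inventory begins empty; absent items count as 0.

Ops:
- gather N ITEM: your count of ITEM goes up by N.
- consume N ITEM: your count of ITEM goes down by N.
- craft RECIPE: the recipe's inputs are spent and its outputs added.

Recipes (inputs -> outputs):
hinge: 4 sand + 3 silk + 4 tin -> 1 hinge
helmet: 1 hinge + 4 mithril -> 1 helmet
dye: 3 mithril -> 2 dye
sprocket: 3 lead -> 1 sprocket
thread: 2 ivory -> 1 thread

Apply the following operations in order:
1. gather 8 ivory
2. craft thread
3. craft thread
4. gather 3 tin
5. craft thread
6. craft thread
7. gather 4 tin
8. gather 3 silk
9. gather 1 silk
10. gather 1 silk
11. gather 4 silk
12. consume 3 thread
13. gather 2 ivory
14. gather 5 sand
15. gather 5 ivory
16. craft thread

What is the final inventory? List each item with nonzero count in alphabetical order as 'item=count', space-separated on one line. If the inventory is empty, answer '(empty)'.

After 1 (gather 8 ivory): ivory=8
After 2 (craft thread): ivory=6 thread=1
After 3 (craft thread): ivory=4 thread=2
After 4 (gather 3 tin): ivory=4 thread=2 tin=3
After 5 (craft thread): ivory=2 thread=3 tin=3
After 6 (craft thread): thread=4 tin=3
After 7 (gather 4 tin): thread=4 tin=7
After 8 (gather 3 silk): silk=3 thread=4 tin=7
After 9 (gather 1 silk): silk=4 thread=4 tin=7
After 10 (gather 1 silk): silk=5 thread=4 tin=7
After 11 (gather 4 silk): silk=9 thread=4 tin=7
After 12 (consume 3 thread): silk=9 thread=1 tin=7
After 13 (gather 2 ivory): ivory=2 silk=9 thread=1 tin=7
After 14 (gather 5 sand): ivory=2 sand=5 silk=9 thread=1 tin=7
After 15 (gather 5 ivory): ivory=7 sand=5 silk=9 thread=1 tin=7
After 16 (craft thread): ivory=5 sand=5 silk=9 thread=2 tin=7

Answer: ivory=5 sand=5 silk=9 thread=2 tin=7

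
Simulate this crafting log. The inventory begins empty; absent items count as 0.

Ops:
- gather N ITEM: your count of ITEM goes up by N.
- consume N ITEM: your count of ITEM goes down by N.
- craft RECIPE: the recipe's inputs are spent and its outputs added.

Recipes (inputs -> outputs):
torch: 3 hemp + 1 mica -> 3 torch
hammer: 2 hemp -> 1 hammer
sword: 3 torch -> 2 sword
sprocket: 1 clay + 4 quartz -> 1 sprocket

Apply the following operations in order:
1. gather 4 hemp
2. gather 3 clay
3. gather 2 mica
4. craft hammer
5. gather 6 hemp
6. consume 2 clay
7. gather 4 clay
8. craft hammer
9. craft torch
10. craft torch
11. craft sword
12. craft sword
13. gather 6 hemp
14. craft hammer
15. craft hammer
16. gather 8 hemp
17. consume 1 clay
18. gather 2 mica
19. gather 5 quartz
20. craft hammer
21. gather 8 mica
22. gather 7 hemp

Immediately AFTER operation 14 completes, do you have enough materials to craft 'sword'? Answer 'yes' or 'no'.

Answer: no

Derivation:
After 1 (gather 4 hemp): hemp=4
After 2 (gather 3 clay): clay=3 hemp=4
After 3 (gather 2 mica): clay=3 hemp=4 mica=2
After 4 (craft hammer): clay=3 hammer=1 hemp=2 mica=2
After 5 (gather 6 hemp): clay=3 hammer=1 hemp=8 mica=2
After 6 (consume 2 clay): clay=1 hammer=1 hemp=8 mica=2
After 7 (gather 4 clay): clay=5 hammer=1 hemp=8 mica=2
After 8 (craft hammer): clay=5 hammer=2 hemp=6 mica=2
After 9 (craft torch): clay=5 hammer=2 hemp=3 mica=1 torch=3
After 10 (craft torch): clay=5 hammer=2 torch=6
After 11 (craft sword): clay=5 hammer=2 sword=2 torch=3
After 12 (craft sword): clay=5 hammer=2 sword=4
After 13 (gather 6 hemp): clay=5 hammer=2 hemp=6 sword=4
After 14 (craft hammer): clay=5 hammer=3 hemp=4 sword=4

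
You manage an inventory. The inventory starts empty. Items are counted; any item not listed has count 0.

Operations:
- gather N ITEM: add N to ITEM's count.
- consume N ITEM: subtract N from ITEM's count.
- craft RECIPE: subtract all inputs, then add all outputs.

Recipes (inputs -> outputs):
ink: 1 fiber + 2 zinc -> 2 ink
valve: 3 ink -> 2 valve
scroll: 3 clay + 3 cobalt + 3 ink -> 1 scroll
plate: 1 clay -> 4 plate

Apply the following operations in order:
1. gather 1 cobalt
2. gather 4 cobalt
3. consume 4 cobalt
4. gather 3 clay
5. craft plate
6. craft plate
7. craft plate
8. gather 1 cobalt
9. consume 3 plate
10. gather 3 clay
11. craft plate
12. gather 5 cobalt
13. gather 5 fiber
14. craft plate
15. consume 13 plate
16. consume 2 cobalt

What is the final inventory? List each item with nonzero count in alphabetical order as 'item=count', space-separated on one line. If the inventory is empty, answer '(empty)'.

After 1 (gather 1 cobalt): cobalt=1
After 2 (gather 4 cobalt): cobalt=5
After 3 (consume 4 cobalt): cobalt=1
After 4 (gather 3 clay): clay=3 cobalt=1
After 5 (craft plate): clay=2 cobalt=1 plate=4
After 6 (craft plate): clay=1 cobalt=1 plate=8
After 7 (craft plate): cobalt=1 plate=12
After 8 (gather 1 cobalt): cobalt=2 plate=12
After 9 (consume 3 plate): cobalt=2 plate=9
After 10 (gather 3 clay): clay=3 cobalt=2 plate=9
After 11 (craft plate): clay=2 cobalt=2 plate=13
After 12 (gather 5 cobalt): clay=2 cobalt=7 plate=13
After 13 (gather 5 fiber): clay=2 cobalt=7 fiber=5 plate=13
After 14 (craft plate): clay=1 cobalt=7 fiber=5 plate=17
After 15 (consume 13 plate): clay=1 cobalt=7 fiber=5 plate=4
After 16 (consume 2 cobalt): clay=1 cobalt=5 fiber=5 plate=4

Answer: clay=1 cobalt=5 fiber=5 plate=4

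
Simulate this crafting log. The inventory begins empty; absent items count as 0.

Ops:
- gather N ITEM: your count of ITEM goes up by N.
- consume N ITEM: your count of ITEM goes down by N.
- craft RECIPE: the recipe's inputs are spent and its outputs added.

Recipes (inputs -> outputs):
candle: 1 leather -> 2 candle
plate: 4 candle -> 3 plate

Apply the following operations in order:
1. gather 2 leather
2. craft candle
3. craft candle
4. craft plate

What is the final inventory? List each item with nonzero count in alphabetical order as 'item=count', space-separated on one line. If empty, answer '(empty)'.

After 1 (gather 2 leather): leather=2
After 2 (craft candle): candle=2 leather=1
After 3 (craft candle): candle=4
After 4 (craft plate): plate=3

Answer: plate=3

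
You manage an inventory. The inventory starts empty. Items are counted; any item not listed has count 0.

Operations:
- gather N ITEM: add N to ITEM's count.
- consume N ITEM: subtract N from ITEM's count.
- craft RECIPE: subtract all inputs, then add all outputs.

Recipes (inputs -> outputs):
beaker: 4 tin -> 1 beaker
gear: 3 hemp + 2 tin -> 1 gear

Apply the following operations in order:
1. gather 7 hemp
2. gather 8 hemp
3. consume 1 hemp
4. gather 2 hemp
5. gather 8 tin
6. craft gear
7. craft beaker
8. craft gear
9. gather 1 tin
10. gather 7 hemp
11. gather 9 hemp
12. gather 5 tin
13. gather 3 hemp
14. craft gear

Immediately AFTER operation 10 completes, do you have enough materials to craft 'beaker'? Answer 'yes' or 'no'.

Answer: no

Derivation:
After 1 (gather 7 hemp): hemp=7
After 2 (gather 8 hemp): hemp=15
After 3 (consume 1 hemp): hemp=14
After 4 (gather 2 hemp): hemp=16
After 5 (gather 8 tin): hemp=16 tin=8
After 6 (craft gear): gear=1 hemp=13 tin=6
After 7 (craft beaker): beaker=1 gear=1 hemp=13 tin=2
After 8 (craft gear): beaker=1 gear=2 hemp=10
After 9 (gather 1 tin): beaker=1 gear=2 hemp=10 tin=1
After 10 (gather 7 hemp): beaker=1 gear=2 hemp=17 tin=1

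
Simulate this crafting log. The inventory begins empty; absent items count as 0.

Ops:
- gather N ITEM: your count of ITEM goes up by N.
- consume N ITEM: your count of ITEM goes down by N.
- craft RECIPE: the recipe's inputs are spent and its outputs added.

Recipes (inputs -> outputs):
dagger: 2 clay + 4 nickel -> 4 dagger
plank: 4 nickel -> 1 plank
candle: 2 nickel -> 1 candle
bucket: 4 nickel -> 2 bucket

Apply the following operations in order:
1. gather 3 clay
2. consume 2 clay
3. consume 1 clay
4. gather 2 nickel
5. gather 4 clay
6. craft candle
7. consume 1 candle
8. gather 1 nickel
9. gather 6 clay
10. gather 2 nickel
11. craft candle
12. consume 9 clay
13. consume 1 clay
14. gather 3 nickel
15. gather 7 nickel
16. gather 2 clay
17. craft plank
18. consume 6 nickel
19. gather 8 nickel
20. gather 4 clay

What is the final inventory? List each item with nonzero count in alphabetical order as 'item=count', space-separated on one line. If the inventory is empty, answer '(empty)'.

After 1 (gather 3 clay): clay=3
After 2 (consume 2 clay): clay=1
After 3 (consume 1 clay): (empty)
After 4 (gather 2 nickel): nickel=2
After 5 (gather 4 clay): clay=4 nickel=2
After 6 (craft candle): candle=1 clay=4
After 7 (consume 1 candle): clay=4
After 8 (gather 1 nickel): clay=4 nickel=1
After 9 (gather 6 clay): clay=10 nickel=1
After 10 (gather 2 nickel): clay=10 nickel=3
After 11 (craft candle): candle=1 clay=10 nickel=1
After 12 (consume 9 clay): candle=1 clay=1 nickel=1
After 13 (consume 1 clay): candle=1 nickel=1
After 14 (gather 3 nickel): candle=1 nickel=4
After 15 (gather 7 nickel): candle=1 nickel=11
After 16 (gather 2 clay): candle=1 clay=2 nickel=11
After 17 (craft plank): candle=1 clay=2 nickel=7 plank=1
After 18 (consume 6 nickel): candle=1 clay=2 nickel=1 plank=1
After 19 (gather 8 nickel): candle=1 clay=2 nickel=9 plank=1
After 20 (gather 4 clay): candle=1 clay=6 nickel=9 plank=1

Answer: candle=1 clay=6 nickel=9 plank=1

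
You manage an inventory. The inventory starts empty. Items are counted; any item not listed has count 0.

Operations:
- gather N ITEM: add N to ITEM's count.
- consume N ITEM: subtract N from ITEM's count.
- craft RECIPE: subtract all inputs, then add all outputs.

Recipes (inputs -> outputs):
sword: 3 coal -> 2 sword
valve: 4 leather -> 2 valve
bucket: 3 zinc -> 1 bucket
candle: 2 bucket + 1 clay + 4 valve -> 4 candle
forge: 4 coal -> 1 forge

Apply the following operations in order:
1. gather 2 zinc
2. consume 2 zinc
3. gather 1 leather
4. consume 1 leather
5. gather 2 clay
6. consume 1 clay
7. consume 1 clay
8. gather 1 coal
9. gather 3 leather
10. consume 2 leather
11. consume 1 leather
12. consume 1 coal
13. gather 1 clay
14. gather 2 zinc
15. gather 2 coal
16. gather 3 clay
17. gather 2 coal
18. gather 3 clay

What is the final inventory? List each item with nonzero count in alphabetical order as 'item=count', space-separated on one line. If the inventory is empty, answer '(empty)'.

After 1 (gather 2 zinc): zinc=2
After 2 (consume 2 zinc): (empty)
After 3 (gather 1 leather): leather=1
After 4 (consume 1 leather): (empty)
After 5 (gather 2 clay): clay=2
After 6 (consume 1 clay): clay=1
After 7 (consume 1 clay): (empty)
After 8 (gather 1 coal): coal=1
After 9 (gather 3 leather): coal=1 leather=3
After 10 (consume 2 leather): coal=1 leather=1
After 11 (consume 1 leather): coal=1
After 12 (consume 1 coal): (empty)
After 13 (gather 1 clay): clay=1
After 14 (gather 2 zinc): clay=1 zinc=2
After 15 (gather 2 coal): clay=1 coal=2 zinc=2
After 16 (gather 3 clay): clay=4 coal=2 zinc=2
After 17 (gather 2 coal): clay=4 coal=4 zinc=2
After 18 (gather 3 clay): clay=7 coal=4 zinc=2

Answer: clay=7 coal=4 zinc=2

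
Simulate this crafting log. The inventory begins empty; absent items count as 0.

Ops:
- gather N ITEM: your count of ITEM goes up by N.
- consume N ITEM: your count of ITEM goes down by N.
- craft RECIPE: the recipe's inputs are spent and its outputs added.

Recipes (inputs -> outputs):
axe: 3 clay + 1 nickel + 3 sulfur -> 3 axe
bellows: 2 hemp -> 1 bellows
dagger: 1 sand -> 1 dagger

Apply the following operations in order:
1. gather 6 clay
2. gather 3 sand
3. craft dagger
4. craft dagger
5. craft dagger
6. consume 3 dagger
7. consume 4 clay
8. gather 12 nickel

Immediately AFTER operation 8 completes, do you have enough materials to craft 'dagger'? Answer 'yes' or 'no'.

After 1 (gather 6 clay): clay=6
After 2 (gather 3 sand): clay=6 sand=3
After 3 (craft dagger): clay=6 dagger=1 sand=2
After 4 (craft dagger): clay=6 dagger=2 sand=1
After 5 (craft dagger): clay=6 dagger=3
After 6 (consume 3 dagger): clay=6
After 7 (consume 4 clay): clay=2
After 8 (gather 12 nickel): clay=2 nickel=12

Answer: no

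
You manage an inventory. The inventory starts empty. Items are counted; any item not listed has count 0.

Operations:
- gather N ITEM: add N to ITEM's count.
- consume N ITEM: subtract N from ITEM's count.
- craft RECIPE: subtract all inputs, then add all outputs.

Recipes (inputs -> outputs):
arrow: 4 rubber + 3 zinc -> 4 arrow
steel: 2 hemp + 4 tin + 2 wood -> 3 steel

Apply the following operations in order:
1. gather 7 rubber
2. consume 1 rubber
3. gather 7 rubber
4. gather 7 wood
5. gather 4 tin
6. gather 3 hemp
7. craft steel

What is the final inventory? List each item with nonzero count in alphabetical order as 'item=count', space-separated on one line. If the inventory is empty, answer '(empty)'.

After 1 (gather 7 rubber): rubber=7
After 2 (consume 1 rubber): rubber=6
After 3 (gather 7 rubber): rubber=13
After 4 (gather 7 wood): rubber=13 wood=7
After 5 (gather 4 tin): rubber=13 tin=4 wood=7
After 6 (gather 3 hemp): hemp=3 rubber=13 tin=4 wood=7
After 7 (craft steel): hemp=1 rubber=13 steel=3 wood=5

Answer: hemp=1 rubber=13 steel=3 wood=5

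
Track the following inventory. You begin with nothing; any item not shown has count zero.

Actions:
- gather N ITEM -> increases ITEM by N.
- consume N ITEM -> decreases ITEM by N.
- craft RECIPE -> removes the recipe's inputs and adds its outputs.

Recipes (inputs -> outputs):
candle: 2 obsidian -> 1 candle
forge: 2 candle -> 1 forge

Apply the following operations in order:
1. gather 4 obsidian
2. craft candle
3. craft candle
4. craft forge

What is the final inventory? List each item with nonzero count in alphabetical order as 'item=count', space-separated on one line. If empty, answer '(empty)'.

After 1 (gather 4 obsidian): obsidian=4
After 2 (craft candle): candle=1 obsidian=2
After 3 (craft candle): candle=2
After 4 (craft forge): forge=1

Answer: forge=1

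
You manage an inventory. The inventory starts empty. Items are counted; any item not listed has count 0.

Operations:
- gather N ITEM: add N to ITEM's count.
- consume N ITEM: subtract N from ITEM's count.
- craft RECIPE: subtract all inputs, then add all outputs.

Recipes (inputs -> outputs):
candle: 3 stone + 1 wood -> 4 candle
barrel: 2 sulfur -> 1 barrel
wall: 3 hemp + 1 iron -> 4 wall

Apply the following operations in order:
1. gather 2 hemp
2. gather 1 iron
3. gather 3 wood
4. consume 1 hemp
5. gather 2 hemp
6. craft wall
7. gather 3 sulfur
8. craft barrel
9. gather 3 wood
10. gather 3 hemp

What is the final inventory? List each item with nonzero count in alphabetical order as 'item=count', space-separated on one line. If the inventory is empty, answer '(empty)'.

Answer: barrel=1 hemp=3 sulfur=1 wall=4 wood=6

Derivation:
After 1 (gather 2 hemp): hemp=2
After 2 (gather 1 iron): hemp=2 iron=1
After 3 (gather 3 wood): hemp=2 iron=1 wood=3
After 4 (consume 1 hemp): hemp=1 iron=1 wood=3
After 5 (gather 2 hemp): hemp=3 iron=1 wood=3
After 6 (craft wall): wall=4 wood=3
After 7 (gather 3 sulfur): sulfur=3 wall=4 wood=3
After 8 (craft barrel): barrel=1 sulfur=1 wall=4 wood=3
After 9 (gather 3 wood): barrel=1 sulfur=1 wall=4 wood=6
After 10 (gather 3 hemp): barrel=1 hemp=3 sulfur=1 wall=4 wood=6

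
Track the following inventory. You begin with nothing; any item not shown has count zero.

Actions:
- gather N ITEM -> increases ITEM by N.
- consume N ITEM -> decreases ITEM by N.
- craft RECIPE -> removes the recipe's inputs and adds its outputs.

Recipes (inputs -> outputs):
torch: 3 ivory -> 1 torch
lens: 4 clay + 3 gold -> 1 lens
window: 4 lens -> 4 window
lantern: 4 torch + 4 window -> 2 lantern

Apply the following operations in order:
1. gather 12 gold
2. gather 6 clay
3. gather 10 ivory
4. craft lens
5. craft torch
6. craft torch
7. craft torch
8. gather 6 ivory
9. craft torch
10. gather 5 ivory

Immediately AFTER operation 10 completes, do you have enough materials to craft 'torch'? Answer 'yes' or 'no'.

Answer: yes

Derivation:
After 1 (gather 12 gold): gold=12
After 2 (gather 6 clay): clay=6 gold=12
After 3 (gather 10 ivory): clay=6 gold=12 ivory=10
After 4 (craft lens): clay=2 gold=9 ivory=10 lens=1
After 5 (craft torch): clay=2 gold=9 ivory=7 lens=1 torch=1
After 6 (craft torch): clay=2 gold=9 ivory=4 lens=1 torch=2
After 7 (craft torch): clay=2 gold=9 ivory=1 lens=1 torch=3
After 8 (gather 6 ivory): clay=2 gold=9 ivory=7 lens=1 torch=3
After 9 (craft torch): clay=2 gold=9 ivory=4 lens=1 torch=4
After 10 (gather 5 ivory): clay=2 gold=9 ivory=9 lens=1 torch=4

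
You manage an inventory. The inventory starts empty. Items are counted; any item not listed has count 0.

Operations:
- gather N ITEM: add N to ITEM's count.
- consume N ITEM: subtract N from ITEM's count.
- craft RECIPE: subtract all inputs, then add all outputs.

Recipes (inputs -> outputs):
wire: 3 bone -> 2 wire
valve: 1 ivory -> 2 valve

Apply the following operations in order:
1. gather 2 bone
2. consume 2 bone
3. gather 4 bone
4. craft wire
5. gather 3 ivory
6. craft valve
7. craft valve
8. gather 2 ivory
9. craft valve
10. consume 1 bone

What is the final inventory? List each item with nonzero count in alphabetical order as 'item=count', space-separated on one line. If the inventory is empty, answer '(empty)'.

After 1 (gather 2 bone): bone=2
After 2 (consume 2 bone): (empty)
After 3 (gather 4 bone): bone=4
After 4 (craft wire): bone=1 wire=2
After 5 (gather 3 ivory): bone=1 ivory=3 wire=2
After 6 (craft valve): bone=1 ivory=2 valve=2 wire=2
After 7 (craft valve): bone=1 ivory=1 valve=4 wire=2
After 8 (gather 2 ivory): bone=1 ivory=3 valve=4 wire=2
After 9 (craft valve): bone=1 ivory=2 valve=6 wire=2
After 10 (consume 1 bone): ivory=2 valve=6 wire=2

Answer: ivory=2 valve=6 wire=2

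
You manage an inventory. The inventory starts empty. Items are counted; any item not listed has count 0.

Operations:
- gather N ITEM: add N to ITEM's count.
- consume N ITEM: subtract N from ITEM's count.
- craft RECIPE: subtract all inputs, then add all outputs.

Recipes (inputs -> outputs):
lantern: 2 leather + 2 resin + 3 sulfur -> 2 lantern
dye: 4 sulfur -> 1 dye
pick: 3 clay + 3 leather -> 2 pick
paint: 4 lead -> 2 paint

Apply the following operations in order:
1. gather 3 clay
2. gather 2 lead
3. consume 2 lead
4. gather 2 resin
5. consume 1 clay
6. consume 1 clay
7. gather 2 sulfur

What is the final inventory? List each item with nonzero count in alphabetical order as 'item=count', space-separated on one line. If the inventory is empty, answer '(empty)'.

Answer: clay=1 resin=2 sulfur=2

Derivation:
After 1 (gather 3 clay): clay=3
After 2 (gather 2 lead): clay=3 lead=2
After 3 (consume 2 lead): clay=3
After 4 (gather 2 resin): clay=3 resin=2
After 5 (consume 1 clay): clay=2 resin=2
After 6 (consume 1 clay): clay=1 resin=2
After 7 (gather 2 sulfur): clay=1 resin=2 sulfur=2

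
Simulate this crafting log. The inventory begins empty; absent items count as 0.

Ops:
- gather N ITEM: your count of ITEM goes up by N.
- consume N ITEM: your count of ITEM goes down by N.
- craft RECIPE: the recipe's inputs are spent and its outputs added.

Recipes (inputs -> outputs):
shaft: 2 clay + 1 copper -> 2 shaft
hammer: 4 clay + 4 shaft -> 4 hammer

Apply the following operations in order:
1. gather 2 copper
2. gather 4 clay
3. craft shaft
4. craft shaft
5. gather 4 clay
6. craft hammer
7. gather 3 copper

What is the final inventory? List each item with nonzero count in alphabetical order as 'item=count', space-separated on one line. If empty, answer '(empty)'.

After 1 (gather 2 copper): copper=2
After 2 (gather 4 clay): clay=4 copper=2
After 3 (craft shaft): clay=2 copper=1 shaft=2
After 4 (craft shaft): shaft=4
After 5 (gather 4 clay): clay=4 shaft=4
After 6 (craft hammer): hammer=4
After 7 (gather 3 copper): copper=3 hammer=4

Answer: copper=3 hammer=4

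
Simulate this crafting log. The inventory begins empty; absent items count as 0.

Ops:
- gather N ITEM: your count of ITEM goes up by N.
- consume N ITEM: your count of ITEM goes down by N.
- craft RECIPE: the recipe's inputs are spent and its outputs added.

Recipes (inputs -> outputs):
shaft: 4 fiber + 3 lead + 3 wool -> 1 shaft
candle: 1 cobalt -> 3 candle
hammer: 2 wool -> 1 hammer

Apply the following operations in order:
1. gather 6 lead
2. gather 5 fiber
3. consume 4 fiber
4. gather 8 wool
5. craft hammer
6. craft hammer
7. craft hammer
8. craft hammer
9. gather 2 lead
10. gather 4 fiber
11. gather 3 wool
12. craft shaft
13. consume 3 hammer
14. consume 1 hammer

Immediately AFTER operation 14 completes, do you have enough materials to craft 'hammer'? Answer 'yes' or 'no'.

After 1 (gather 6 lead): lead=6
After 2 (gather 5 fiber): fiber=5 lead=6
After 3 (consume 4 fiber): fiber=1 lead=6
After 4 (gather 8 wool): fiber=1 lead=6 wool=8
After 5 (craft hammer): fiber=1 hammer=1 lead=6 wool=6
After 6 (craft hammer): fiber=1 hammer=2 lead=6 wool=4
After 7 (craft hammer): fiber=1 hammer=3 lead=6 wool=2
After 8 (craft hammer): fiber=1 hammer=4 lead=6
After 9 (gather 2 lead): fiber=1 hammer=4 lead=8
After 10 (gather 4 fiber): fiber=5 hammer=4 lead=8
After 11 (gather 3 wool): fiber=5 hammer=4 lead=8 wool=3
After 12 (craft shaft): fiber=1 hammer=4 lead=5 shaft=1
After 13 (consume 3 hammer): fiber=1 hammer=1 lead=5 shaft=1
After 14 (consume 1 hammer): fiber=1 lead=5 shaft=1

Answer: no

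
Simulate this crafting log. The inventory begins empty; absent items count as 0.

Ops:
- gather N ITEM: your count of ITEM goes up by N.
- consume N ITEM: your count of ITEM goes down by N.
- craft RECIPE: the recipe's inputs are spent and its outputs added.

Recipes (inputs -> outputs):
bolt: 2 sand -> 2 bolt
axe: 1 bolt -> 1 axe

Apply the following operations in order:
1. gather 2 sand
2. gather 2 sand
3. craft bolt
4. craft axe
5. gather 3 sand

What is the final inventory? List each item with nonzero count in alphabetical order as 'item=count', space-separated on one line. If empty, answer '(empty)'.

After 1 (gather 2 sand): sand=2
After 2 (gather 2 sand): sand=4
After 3 (craft bolt): bolt=2 sand=2
After 4 (craft axe): axe=1 bolt=1 sand=2
After 5 (gather 3 sand): axe=1 bolt=1 sand=5

Answer: axe=1 bolt=1 sand=5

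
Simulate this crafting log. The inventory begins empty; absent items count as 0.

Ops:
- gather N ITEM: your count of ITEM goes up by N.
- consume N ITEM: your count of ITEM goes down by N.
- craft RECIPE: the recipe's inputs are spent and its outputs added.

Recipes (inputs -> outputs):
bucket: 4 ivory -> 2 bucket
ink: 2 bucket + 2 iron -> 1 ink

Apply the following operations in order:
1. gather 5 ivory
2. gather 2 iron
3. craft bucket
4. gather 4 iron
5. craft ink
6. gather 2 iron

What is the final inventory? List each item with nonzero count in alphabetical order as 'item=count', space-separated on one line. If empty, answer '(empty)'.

Answer: ink=1 iron=6 ivory=1

Derivation:
After 1 (gather 5 ivory): ivory=5
After 2 (gather 2 iron): iron=2 ivory=5
After 3 (craft bucket): bucket=2 iron=2 ivory=1
After 4 (gather 4 iron): bucket=2 iron=6 ivory=1
After 5 (craft ink): ink=1 iron=4 ivory=1
After 6 (gather 2 iron): ink=1 iron=6 ivory=1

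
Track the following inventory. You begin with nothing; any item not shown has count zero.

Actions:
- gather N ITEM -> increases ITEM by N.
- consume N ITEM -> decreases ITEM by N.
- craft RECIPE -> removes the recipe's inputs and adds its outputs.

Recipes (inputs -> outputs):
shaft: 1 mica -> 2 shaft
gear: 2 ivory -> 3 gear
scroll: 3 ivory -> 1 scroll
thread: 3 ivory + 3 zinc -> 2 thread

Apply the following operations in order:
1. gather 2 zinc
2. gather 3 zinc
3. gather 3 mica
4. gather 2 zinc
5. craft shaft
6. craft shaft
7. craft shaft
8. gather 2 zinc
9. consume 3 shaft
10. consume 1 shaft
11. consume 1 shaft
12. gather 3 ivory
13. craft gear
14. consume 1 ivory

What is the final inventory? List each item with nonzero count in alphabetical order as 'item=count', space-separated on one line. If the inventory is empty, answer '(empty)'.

Answer: gear=3 shaft=1 zinc=9

Derivation:
After 1 (gather 2 zinc): zinc=2
After 2 (gather 3 zinc): zinc=5
After 3 (gather 3 mica): mica=3 zinc=5
After 4 (gather 2 zinc): mica=3 zinc=7
After 5 (craft shaft): mica=2 shaft=2 zinc=7
After 6 (craft shaft): mica=1 shaft=4 zinc=7
After 7 (craft shaft): shaft=6 zinc=7
After 8 (gather 2 zinc): shaft=6 zinc=9
After 9 (consume 3 shaft): shaft=3 zinc=9
After 10 (consume 1 shaft): shaft=2 zinc=9
After 11 (consume 1 shaft): shaft=1 zinc=9
After 12 (gather 3 ivory): ivory=3 shaft=1 zinc=9
After 13 (craft gear): gear=3 ivory=1 shaft=1 zinc=9
After 14 (consume 1 ivory): gear=3 shaft=1 zinc=9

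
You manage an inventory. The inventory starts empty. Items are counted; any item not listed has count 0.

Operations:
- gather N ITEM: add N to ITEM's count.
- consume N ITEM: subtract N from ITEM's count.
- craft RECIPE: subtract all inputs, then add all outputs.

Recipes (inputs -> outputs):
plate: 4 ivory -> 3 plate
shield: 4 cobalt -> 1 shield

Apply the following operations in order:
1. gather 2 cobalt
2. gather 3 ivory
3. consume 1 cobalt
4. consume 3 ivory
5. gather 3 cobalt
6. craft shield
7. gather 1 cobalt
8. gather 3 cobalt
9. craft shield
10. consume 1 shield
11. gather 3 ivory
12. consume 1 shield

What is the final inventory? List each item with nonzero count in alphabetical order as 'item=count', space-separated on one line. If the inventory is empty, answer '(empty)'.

Answer: ivory=3

Derivation:
After 1 (gather 2 cobalt): cobalt=2
After 2 (gather 3 ivory): cobalt=2 ivory=3
After 3 (consume 1 cobalt): cobalt=1 ivory=3
After 4 (consume 3 ivory): cobalt=1
After 5 (gather 3 cobalt): cobalt=4
After 6 (craft shield): shield=1
After 7 (gather 1 cobalt): cobalt=1 shield=1
After 8 (gather 3 cobalt): cobalt=4 shield=1
After 9 (craft shield): shield=2
After 10 (consume 1 shield): shield=1
After 11 (gather 3 ivory): ivory=3 shield=1
After 12 (consume 1 shield): ivory=3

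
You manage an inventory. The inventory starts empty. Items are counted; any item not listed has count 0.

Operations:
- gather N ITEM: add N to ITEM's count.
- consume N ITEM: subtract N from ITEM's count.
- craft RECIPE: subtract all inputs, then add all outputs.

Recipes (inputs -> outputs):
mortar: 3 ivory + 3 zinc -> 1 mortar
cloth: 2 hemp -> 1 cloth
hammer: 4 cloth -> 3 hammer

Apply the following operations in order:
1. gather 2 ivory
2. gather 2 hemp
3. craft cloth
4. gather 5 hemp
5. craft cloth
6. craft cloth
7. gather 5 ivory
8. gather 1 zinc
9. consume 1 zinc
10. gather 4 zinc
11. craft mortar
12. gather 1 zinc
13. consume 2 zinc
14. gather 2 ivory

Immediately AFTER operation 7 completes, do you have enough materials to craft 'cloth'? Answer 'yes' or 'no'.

Answer: no

Derivation:
After 1 (gather 2 ivory): ivory=2
After 2 (gather 2 hemp): hemp=2 ivory=2
After 3 (craft cloth): cloth=1 ivory=2
After 4 (gather 5 hemp): cloth=1 hemp=5 ivory=2
After 5 (craft cloth): cloth=2 hemp=3 ivory=2
After 6 (craft cloth): cloth=3 hemp=1 ivory=2
After 7 (gather 5 ivory): cloth=3 hemp=1 ivory=7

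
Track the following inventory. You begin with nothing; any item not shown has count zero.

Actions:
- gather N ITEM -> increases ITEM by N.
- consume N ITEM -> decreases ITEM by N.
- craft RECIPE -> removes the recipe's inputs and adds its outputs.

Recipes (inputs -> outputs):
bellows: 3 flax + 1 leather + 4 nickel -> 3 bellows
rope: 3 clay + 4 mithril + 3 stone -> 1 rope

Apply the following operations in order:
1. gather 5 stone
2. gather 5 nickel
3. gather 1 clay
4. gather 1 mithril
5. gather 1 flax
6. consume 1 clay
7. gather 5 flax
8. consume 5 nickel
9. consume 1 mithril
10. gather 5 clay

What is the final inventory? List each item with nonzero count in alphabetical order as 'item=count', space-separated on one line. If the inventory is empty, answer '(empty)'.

After 1 (gather 5 stone): stone=5
After 2 (gather 5 nickel): nickel=5 stone=5
After 3 (gather 1 clay): clay=1 nickel=5 stone=5
After 4 (gather 1 mithril): clay=1 mithril=1 nickel=5 stone=5
After 5 (gather 1 flax): clay=1 flax=1 mithril=1 nickel=5 stone=5
After 6 (consume 1 clay): flax=1 mithril=1 nickel=5 stone=5
After 7 (gather 5 flax): flax=6 mithril=1 nickel=5 stone=5
After 8 (consume 5 nickel): flax=6 mithril=1 stone=5
After 9 (consume 1 mithril): flax=6 stone=5
After 10 (gather 5 clay): clay=5 flax=6 stone=5

Answer: clay=5 flax=6 stone=5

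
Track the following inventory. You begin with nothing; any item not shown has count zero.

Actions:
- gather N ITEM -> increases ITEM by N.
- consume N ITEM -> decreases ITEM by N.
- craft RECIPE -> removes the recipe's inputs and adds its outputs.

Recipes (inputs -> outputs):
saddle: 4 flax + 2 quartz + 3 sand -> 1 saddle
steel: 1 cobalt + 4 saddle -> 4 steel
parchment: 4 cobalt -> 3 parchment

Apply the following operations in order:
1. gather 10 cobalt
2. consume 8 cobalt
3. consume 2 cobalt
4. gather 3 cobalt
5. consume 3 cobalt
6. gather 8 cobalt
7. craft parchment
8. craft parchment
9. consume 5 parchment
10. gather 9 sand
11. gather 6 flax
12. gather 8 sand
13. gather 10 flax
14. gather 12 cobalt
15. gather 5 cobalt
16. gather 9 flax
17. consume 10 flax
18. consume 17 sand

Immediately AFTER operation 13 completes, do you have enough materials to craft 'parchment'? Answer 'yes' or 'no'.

Answer: no

Derivation:
After 1 (gather 10 cobalt): cobalt=10
After 2 (consume 8 cobalt): cobalt=2
After 3 (consume 2 cobalt): (empty)
After 4 (gather 3 cobalt): cobalt=3
After 5 (consume 3 cobalt): (empty)
After 6 (gather 8 cobalt): cobalt=8
After 7 (craft parchment): cobalt=4 parchment=3
After 8 (craft parchment): parchment=6
After 9 (consume 5 parchment): parchment=1
After 10 (gather 9 sand): parchment=1 sand=9
After 11 (gather 6 flax): flax=6 parchment=1 sand=9
After 12 (gather 8 sand): flax=6 parchment=1 sand=17
After 13 (gather 10 flax): flax=16 parchment=1 sand=17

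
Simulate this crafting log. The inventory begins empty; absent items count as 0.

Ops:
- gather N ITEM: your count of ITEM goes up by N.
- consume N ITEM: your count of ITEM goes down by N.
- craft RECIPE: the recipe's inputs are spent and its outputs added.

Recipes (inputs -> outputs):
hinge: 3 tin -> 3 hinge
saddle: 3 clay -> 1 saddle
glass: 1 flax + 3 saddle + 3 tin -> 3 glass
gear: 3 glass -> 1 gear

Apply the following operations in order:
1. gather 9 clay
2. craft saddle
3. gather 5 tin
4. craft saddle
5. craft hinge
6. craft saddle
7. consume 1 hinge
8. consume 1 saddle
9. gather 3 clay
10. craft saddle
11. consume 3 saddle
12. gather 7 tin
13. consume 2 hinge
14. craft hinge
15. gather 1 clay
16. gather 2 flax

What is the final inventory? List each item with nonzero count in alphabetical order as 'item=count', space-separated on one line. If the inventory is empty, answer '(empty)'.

Answer: clay=1 flax=2 hinge=3 tin=6

Derivation:
After 1 (gather 9 clay): clay=9
After 2 (craft saddle): clay=6 saddle=1
After 3 (gather 5 tin): clay=6 saddle=1 tin=5
After 4 (craft saddle): clay=3 saddle=2 tin=5
After 5 (craft hinge): clay=3 hinge=3 saddle=2 tin=2
After 6 (craft saddle): hinge=3 saddle=3 tin=2
After 7 (consume 1 hinge): hinge=2 saddle=3 tin=2
After 8 (consume 1 saddle): hinge=2 saddle=2 tin=2
After 9 (gather 3 clay): clay=3 hinge=2 saddle=2 tin=2
After 10 (craft saddle): hinge=2 saddle=3 tin=2
After 11 (consume 3 saddle): hinge=2 tin=2
After 12 (gather 7 tin): hinge=2 tin=9
After 13 (consume 2 hinge): tin=9
After 14 (craft hinge): hinge=3 tin=6
After 15 (gather 1 clay): clay=1 hinge=3 tin=6
After 16 (gather 2 flax): clay=1 flax=2 hinge=3 tin=6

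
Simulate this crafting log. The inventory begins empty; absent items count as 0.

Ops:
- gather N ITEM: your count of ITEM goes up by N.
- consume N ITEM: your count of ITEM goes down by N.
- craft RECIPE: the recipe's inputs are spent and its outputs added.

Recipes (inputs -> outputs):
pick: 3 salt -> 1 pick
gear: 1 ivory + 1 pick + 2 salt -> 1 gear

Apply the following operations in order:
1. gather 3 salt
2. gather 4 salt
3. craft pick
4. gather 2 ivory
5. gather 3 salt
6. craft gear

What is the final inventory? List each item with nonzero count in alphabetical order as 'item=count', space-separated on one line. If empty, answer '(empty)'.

After 1 (gather 3 salt): salt=3
After 2 (gather 4 salt): salt=7
After 3 (craft pick): pick=1 salt=4
After 4 (gather 2 ivory): ivory=2 pick=1 salt=4
After 5 (gather 3 salt): ivory=2 pick=1 salt=7
After 6 (craft gear): gear=1 ivory=1 salt=5

Answer: gear=1 ivory=1 salt=5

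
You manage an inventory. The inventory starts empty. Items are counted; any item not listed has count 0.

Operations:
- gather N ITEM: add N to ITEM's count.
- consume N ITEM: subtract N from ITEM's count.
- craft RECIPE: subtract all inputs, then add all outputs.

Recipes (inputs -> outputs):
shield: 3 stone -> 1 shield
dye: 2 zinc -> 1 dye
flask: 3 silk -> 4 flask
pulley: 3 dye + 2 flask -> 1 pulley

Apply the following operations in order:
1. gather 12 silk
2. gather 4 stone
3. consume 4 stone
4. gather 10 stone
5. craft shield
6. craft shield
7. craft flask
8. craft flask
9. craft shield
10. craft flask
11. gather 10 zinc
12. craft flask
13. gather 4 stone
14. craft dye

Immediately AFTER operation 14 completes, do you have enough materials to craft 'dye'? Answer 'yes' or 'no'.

After 1 (gather 12 silk): silk=12
After 2 (gather 4 stone): silk=12 stone=4
After 3 (consume 4 stone): silk=12
After 4 (gather 10 stone): silk=12 stone=10
After 5 (craft shield): shield=1 silk=12 stone=7
After 6 (craft shield): shield=2 silk=12 stone=4
After 7 (craft flask): flask=4 shield=2 silk=9 stone=4
After 8 (craft flask): flask=8 shield=2 silk=6 stone=4
After 9 (craft shield): flask=8 shield=3 silk=6 stone=1
After 10 (craft flask): flask=12 shield=3 silk=3 stone=1
After 11 (gather 10 zinc): flask=12 shield=3 silk=3 stone=1 zinc=10
After 12 (craft flask): flask=16 shield=3 stone=1 zinc=10
After 13 (gather 4 stone): flask=16 shield=3 stone=5 zinc=10
After 14 (craft dye): dye=1 flask=16 shield=3 stone=5 zinc=8

Answer: yes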